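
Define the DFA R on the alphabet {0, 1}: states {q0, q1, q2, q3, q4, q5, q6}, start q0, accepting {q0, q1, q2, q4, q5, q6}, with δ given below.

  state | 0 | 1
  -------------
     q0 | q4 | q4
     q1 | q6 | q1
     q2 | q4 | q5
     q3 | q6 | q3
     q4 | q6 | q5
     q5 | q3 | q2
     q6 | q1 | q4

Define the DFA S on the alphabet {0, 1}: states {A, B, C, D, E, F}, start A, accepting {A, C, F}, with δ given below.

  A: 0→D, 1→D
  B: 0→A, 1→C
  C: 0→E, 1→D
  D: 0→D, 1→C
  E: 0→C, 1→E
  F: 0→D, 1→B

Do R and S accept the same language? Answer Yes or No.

No

The string 0 is accepted by R but rejected by S.
So L(R) ≠ L(S).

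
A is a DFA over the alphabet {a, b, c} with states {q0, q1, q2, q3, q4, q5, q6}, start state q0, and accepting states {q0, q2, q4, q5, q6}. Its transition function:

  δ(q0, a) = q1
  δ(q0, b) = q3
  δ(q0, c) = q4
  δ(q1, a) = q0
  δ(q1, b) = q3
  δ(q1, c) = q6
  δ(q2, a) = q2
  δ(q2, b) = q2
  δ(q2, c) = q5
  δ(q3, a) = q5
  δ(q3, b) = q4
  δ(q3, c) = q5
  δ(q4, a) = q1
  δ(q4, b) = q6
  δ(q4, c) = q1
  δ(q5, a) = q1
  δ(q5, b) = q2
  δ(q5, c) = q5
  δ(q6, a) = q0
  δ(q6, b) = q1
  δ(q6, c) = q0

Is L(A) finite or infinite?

State q0 is reachable from the start and can reach an accepting state, and it lies on the cycle q0 → q1 → q0.
Traversing that cycle any number of times yields accepted strings of unbounded length, so the language is infinite.

infinite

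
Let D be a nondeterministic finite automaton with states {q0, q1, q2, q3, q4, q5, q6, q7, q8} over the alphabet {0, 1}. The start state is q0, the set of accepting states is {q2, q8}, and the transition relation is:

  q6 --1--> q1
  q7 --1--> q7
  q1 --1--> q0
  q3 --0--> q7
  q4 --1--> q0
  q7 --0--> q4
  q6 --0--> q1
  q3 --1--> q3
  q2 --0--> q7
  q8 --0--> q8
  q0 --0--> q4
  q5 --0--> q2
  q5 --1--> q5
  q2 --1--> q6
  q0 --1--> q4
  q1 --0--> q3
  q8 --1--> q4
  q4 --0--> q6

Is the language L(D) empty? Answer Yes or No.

Yes

The states reachable from the start state are {q0, q1, q3, q4, q6, q7}.
None of the accepting states {q2, q8} is reachable, so no string is accepted and L(D) = ∅.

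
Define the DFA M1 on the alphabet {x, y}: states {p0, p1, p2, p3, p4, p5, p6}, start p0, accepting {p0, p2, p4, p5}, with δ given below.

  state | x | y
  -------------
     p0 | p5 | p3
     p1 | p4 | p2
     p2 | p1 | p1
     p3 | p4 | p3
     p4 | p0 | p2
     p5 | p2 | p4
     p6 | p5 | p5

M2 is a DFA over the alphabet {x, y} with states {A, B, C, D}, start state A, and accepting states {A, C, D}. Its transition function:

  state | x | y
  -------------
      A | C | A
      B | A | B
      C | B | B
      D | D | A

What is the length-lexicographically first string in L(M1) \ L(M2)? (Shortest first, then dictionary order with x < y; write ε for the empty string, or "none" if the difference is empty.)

The string xx is accepted by M1 but not by M2.
No shorter string lies in the difference, and xx is the lexicographically first length-2 string in L(M1) \ L(M2).

xx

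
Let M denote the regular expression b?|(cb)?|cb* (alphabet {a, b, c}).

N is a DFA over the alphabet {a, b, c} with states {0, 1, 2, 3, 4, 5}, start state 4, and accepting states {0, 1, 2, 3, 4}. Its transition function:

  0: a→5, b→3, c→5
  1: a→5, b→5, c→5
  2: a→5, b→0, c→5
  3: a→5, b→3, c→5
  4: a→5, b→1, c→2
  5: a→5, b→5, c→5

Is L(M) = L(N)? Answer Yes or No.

Converting the expression M to a DFA (subset construction, then merging equivalent states) gives the minimal DFA with states {m0, m1, m2, m3}, start state m0, accepting states {m0, m2, m3} and transitions m0: a→m1, b→m2, c→m3; m1: a→m1, b→m1, c→m1; m2: a→m1, b→m1, c→m1; m3: a→m1, b→m3, c→m1.
Exploring the product automaton M × N from the start pair (m0, 4), following both machines on each input symbol, reaches 6 state pairs: (m0, 4), (m1, 5), (m2, 1), (m3, 2), (m3, 0), (m3, 3).
M accepts in {m0, m2, m3} and N accepts in {0, 1, 2, 3, 4}. In every reachable pair the two components are either both accepting — (m0, 4), (m2, 1), (m3, 2), (m3, 0), (m3, 3) — or both non-accepting, so no string is accepted by exactly one of the machines: L(M) \ L(N) and L(N) \ L(M) are both empty.
Hence every string is accepted by M iff it is accepted by N, and the two languages coincide.

Yes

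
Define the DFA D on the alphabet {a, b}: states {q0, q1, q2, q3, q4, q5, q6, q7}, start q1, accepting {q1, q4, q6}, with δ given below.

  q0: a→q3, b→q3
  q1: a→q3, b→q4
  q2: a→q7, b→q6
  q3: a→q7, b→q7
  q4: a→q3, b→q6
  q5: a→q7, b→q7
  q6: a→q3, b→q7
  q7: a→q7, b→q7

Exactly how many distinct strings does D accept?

3

The useful subgraph on states {q1, q4, q6} is acyclic, so L(D) is finite; the longest accepting path visits 3 useful states, giving maximum string length 2.
Counting accepting paths from q1 by length: 1 of length 0, 1 of length 1, 1 of length 2. Total 3.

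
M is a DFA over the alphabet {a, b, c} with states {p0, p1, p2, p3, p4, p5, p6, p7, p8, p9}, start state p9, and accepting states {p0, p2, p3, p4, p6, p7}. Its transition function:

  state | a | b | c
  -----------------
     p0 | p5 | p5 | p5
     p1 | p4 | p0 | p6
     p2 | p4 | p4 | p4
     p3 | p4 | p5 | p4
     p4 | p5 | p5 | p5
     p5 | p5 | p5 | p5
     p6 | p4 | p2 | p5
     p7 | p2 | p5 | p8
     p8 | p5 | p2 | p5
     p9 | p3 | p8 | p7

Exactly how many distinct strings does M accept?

16

The useful subgraph on states {p2, p3, p4, p7, p8, p9} is acyclic, so L(M) is finite; the longest accepting path visits 5 useful states, giving maximum string length 4.
Counting accepting paths from p9 by length: 2 of length 1, 4 of length 2, 7 of length 3, 3 of length 4. Total 16.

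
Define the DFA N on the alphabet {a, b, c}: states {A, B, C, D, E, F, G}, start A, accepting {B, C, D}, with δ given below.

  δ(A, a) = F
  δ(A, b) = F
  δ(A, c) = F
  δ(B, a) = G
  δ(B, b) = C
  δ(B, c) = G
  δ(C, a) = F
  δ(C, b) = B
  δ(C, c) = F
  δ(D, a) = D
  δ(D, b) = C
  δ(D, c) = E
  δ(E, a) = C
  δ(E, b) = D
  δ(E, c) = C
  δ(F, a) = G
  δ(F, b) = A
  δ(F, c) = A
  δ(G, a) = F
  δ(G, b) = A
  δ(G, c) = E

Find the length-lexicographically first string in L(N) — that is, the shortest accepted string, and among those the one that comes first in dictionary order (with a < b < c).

aaca

A breadth-first search from A reaches an accepting state first via the path A → F → G → E → C on input aaca.
No string of length < 4 is accepted (BFS exhausts all shorter strings without reaching an accepting state), and aaca is the lexicographically least accepting string of length 4.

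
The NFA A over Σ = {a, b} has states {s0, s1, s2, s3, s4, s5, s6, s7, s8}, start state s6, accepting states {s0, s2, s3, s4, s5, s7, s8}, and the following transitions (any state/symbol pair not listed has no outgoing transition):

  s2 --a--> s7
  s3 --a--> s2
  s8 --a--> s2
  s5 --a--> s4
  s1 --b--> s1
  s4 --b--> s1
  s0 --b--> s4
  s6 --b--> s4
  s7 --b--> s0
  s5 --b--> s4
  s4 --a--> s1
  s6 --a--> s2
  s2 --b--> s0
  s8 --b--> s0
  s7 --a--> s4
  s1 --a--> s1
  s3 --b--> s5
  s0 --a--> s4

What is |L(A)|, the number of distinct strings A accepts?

10

The useful subgraph on states {s0, s2, s4, s6, s7} is acyclic, so L(A) is finite; the longest accepting path visits 5 useful states, giving maximum string length 4.
Counting accepting paths from s6 by length: 2 of length 1, 2 of length 2, 4 of length 3, 2 of length 4. Total 10.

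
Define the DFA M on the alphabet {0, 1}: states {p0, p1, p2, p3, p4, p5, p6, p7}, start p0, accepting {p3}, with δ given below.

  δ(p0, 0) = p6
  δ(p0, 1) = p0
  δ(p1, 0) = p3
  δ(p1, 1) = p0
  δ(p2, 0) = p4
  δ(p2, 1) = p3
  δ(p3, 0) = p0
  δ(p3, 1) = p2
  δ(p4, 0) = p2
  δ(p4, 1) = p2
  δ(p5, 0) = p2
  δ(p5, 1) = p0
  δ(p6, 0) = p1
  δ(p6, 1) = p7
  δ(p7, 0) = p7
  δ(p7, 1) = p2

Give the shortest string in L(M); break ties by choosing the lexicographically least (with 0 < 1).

A breadth-first search from p0 reaches an accepting state first via the path p0 → p6 → p1 → p3 on input 000.
No string of length < 3 is accepted (BFS exhausts all shorter strings without reaching an accepting state), and 000 is the lexicographically least accepting string of length 3.

000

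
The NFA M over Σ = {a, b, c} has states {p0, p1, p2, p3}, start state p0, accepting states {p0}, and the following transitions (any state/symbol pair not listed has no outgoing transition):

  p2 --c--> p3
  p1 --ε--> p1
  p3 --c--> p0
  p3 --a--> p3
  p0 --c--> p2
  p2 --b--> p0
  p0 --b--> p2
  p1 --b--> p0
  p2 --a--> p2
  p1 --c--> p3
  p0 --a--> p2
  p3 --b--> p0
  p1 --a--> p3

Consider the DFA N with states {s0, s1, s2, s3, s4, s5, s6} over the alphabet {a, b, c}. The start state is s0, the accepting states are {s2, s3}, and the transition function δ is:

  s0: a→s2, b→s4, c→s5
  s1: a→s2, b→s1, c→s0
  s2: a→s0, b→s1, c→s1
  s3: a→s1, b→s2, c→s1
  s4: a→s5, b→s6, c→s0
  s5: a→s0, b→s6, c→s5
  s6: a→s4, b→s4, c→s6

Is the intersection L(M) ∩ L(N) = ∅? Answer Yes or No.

Exploring the product automaton M × N from the start pair (p0, s0), following both machines on each input symbol, reaches 17 state pairs: (p0, s0), (p2, s2), (p2, s4), (p2, s5), (p2, s0), (p0, s1), (p3, s1), (p0, s6), (p3, s0), (p3, s5), (p0, s4), (p2, s1), (p3, s2), (p2, s6), (p0, s5), (p3, s6), (p3, s4).
M accepts in {p0} and N accepts in {s2, s3}; no reachable pair has both components accepting, so no string drives both machines to acceptance simultaneously and L(M) ∩ L(N) = ∅.
So no string is accepted by both, and the intersection is empty.

Yes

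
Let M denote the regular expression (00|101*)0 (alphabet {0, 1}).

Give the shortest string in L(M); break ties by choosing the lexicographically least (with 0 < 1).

By inspection of the expression, no string of length less than 3 matches, and 000 is the lexicographically first match of length 3.

000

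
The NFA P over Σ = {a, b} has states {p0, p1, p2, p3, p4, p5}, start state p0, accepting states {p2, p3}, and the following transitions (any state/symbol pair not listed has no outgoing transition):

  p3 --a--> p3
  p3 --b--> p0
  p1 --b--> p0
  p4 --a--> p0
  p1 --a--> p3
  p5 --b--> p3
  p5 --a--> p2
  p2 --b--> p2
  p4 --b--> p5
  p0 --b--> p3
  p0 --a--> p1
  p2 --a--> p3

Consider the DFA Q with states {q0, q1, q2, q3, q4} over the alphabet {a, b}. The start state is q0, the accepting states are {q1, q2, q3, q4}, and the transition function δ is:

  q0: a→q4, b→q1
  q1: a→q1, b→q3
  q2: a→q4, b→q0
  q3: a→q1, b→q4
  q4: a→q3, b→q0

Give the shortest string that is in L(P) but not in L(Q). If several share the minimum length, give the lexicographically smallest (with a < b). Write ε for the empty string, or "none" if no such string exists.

The string aabb is accepted by P but not by Q.
No shorter string lies in the difference, and aabb is the lexicographically first length-4 string in L(P) \ L(Q).

aabb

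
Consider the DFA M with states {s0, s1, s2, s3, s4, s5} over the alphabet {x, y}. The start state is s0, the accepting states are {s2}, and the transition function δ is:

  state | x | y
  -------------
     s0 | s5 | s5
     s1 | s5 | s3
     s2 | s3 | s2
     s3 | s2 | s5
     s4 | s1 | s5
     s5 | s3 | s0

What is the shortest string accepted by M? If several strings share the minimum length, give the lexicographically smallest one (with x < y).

A breadth-first search from s0 reaches an accepting state first via the path s0 → s5 → s3 → s2 on input xxx.
No string of length < 3 is accepted (BFS exhausts all shorter strings without reaching an accepting state), and xxx is the lexicographically least accepting string of length 3.

xxx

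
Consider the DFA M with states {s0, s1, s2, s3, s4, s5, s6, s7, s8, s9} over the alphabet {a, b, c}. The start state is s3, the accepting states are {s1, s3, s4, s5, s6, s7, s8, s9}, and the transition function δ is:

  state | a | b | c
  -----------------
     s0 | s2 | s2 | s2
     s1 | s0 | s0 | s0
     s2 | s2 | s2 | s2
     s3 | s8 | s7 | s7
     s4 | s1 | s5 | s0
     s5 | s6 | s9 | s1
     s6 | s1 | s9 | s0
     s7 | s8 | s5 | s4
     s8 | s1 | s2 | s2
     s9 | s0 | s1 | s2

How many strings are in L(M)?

45

The useful subgraph on states {s1, s3, s4, s5, s6, s7, s8, s9} is acyclic, so L(M) is finite; the longest accepting path visits 7 useful states, giving maximum string length 6.
Counting accepting paths from s3 by length: 1 of length 0, 3 of length 1, 7 of length 2, 12 of length 3, 12 of length 4, 8 of length 5, 2 of length 6. Total 45.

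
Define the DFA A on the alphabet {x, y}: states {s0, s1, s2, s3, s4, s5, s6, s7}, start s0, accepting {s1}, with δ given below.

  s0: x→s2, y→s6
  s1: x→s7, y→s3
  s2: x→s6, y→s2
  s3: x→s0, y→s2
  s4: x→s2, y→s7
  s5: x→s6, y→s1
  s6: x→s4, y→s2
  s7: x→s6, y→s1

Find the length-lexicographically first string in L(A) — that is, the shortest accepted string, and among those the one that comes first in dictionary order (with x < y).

yxyy

A breadth-first search from s0 reaches an accepting state first via the path s0 → s6 → s4 → s7 → s1 on input yxyy.
No string of length < 4 is accepted (BFS exhausts all shorter strings without reaching an accepting state), and yxyy is the lexicographically least accepting string of length 4.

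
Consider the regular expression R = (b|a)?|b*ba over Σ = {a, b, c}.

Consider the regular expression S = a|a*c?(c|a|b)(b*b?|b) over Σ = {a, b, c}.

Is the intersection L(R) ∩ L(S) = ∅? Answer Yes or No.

The string a is accepted by both R and S.
Hence L(R) ∩ L(S) ≠ ∅.

No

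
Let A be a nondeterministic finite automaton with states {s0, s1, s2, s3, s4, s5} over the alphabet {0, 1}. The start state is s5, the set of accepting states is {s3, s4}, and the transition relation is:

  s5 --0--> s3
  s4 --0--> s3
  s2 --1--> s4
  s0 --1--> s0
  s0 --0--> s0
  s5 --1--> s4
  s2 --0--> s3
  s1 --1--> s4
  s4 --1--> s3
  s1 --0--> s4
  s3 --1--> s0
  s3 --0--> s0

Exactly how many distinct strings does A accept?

The useful subgraph on states {s3, s4, s5} is acyclic, so L(A) is finite; the longest accepting path visits 3 useful states, giving maximum string length 2.
Counting accepting paths from s5 by length: 2 of length 1, 2 of length 2. Total 4.

4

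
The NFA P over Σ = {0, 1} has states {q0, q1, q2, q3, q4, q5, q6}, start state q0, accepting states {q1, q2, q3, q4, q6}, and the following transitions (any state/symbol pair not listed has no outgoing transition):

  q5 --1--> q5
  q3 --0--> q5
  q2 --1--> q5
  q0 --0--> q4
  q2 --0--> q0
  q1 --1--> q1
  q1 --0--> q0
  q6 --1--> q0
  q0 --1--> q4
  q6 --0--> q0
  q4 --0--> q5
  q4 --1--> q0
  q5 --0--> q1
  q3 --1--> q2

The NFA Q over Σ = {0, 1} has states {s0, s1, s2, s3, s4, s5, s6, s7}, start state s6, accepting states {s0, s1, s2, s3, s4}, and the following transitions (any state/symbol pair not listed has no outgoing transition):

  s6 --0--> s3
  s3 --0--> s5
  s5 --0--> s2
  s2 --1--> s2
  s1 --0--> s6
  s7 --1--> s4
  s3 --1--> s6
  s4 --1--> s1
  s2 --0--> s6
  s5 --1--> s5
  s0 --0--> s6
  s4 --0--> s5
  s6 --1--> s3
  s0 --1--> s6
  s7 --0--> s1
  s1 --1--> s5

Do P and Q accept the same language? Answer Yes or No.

Exploring the product automaton P × Q from the start pair (q0, s6), following both machines on each input symbol, reaches 4 state pairs: (q0, s6), (q4, s3), (q5, s5), (q1, s2).
P accepts in {q1, q2, q3, q4, q6} and Q accepts in {s0, s1, s2, s3, s4}. In every reachable pair the two components are either both accepting — (q4, s3), (q1, s2) — or both non-accepting, so no string is accepted by exactly one of the machines: L(P) \ L(Q) and L(Q) \ L(P) are both empty.
Hence every string is accepted by P iff it is accepted by Q, and the two languages coincide.

Yes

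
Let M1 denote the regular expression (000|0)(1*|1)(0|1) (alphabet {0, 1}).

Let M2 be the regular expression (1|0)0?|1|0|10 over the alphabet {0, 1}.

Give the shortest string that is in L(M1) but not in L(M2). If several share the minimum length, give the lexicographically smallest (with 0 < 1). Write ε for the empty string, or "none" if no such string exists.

01

The string 01 is accepted by M1 but not by M2.
No shorter string lies in the difference, and 01 is the lexicographically first length-2 string in L(M1) \ L(M2).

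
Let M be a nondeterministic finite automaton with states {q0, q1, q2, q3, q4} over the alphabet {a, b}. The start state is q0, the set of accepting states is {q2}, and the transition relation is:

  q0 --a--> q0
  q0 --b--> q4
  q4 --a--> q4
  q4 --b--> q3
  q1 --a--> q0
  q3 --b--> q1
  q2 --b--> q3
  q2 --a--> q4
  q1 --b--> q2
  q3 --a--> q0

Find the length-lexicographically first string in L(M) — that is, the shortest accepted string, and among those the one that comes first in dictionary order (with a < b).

A breadth-first search from q0 reaches an accepting state first via the path q0 → q4 → q3 → q1 → q2 on input bbbb.
No string of length < 4 is accepted (BFS exhausts all shorter strings without reaching an accepting state), and bbbb is the lexicographically least accepting string of length 4.

bbbb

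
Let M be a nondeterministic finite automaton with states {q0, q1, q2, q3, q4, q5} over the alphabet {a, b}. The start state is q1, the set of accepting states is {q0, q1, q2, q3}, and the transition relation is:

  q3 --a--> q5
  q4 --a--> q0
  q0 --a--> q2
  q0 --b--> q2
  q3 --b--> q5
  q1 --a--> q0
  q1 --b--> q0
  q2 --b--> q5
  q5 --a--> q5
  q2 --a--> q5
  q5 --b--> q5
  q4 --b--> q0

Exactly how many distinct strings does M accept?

The useful subgraph on states {q0, q1, q2} is acyclic, so L(M) is finite; the longest accepting path visits 3 useful states, giving maximum string length 2.
Counting accepting paths from q1 by length: 1 of length 0, 2 of length 1, 4 of length 2. Total 7.

7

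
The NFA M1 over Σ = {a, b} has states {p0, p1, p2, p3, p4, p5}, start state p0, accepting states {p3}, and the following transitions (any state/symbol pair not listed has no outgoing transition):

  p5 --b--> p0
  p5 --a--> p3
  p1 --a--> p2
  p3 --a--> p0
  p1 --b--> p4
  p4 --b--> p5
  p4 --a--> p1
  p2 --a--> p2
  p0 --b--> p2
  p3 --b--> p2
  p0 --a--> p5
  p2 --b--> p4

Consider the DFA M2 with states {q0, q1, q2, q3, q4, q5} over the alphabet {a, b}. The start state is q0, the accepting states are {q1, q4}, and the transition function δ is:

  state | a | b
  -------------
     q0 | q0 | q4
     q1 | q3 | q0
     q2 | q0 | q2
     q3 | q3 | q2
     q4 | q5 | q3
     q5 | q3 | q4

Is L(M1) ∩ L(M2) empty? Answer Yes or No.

Yes

Exploring the product automaton M1 × M2 from the start pair (p0, q0), following both machines on each input symbol, reaches 21 state pairs: (p0, q0), (p5, q0), (p2, q4), (p3, q0), (p0, q4), (p2, q5), (p4, q3), (p5, q5), (p2, q3), (p4, q4), (p1, q3), (p5, q2), (p3, q3), (p4, q2), (p1, q5), (p5, q3), (p0, q2), (p0, q3), (p2, q2), (p1, q0), (p2, q0).
M1 accepts in {p3} and M2 accepts in {q1, q4}; no reachable pair has both components accepting, so no string drives both machines to acceptance simultaneously and L(M1) ∩ L(M2) = ∅.
So no string is accepted by both, and the intersection is empty.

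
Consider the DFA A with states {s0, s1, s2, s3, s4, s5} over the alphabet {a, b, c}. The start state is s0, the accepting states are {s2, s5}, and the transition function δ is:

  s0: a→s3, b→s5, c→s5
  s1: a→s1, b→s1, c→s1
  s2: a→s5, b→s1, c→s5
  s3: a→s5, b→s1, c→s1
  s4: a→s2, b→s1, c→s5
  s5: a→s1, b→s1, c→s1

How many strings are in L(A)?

3

The useful subgraph on states {s0, s3, s5} is acyclic, so L(A) is finite; the longest accepting path visits 3 useful states, giving maximum string length 2.
Counting accepting paths from s0 by length: 2 of length 1, 1 of length 2. Total 3.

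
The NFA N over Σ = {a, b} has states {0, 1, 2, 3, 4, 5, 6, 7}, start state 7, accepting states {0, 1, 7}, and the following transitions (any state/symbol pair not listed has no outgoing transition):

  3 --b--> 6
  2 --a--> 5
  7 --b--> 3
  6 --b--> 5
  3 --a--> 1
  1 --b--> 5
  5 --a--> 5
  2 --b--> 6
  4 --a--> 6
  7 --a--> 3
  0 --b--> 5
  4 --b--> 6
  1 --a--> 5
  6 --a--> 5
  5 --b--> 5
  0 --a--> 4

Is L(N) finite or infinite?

The useful states (reachable from 7 and able to reach an accepting state) are {1, 3, 7}.
Restricted to these states the transition graph has no cycle, so every accepting path has bounded length and L is finite.

finite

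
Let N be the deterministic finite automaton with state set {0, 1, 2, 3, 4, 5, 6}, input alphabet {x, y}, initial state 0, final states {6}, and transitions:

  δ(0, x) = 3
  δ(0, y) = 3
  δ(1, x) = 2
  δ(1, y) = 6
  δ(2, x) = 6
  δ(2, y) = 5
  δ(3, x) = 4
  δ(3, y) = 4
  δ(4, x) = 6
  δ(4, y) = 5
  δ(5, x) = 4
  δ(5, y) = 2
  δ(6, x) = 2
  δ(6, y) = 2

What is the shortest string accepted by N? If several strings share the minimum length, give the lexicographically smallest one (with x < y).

xxx

A breadth-first search from 0 reaches an accepting state first via the path 0 → 3 → 4 → 6 on input xxx.
No string of length < 3 is accepted (BFS exhausts all shorter strings without reaching an accepting state), and xxx is the lexicographically least accepting string of length 3.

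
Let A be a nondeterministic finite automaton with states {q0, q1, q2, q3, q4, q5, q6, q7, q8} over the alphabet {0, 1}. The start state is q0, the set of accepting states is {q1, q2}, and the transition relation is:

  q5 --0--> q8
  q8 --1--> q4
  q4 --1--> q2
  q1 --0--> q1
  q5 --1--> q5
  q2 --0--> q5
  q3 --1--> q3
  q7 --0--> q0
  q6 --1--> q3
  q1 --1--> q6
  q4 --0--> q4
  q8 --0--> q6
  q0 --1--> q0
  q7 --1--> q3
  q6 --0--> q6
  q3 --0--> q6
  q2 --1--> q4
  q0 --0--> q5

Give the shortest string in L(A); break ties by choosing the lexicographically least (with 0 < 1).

0011

A breadth-first search from q0 reaches an accepting state first via the path q0 → q5 → q8 → q4 → q2 on input 0011.
No string of length < 4 is accepted (BFS exhausts all shorter strings without reaching an accepting state), and 0011 is the lexicographically least accepting string of length 4.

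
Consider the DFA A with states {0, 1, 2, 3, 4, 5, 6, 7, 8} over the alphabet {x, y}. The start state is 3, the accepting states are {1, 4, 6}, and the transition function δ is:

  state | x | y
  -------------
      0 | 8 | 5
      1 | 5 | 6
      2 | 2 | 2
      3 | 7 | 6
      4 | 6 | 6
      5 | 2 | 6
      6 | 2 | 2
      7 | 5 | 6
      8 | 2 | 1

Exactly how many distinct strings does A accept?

3

The useful subgraph on states {3, 5, 6, 7} is acyclic, so L(A) is finite; the longest accepting path visits 4 useful states, giving maximum string length 3.
Counting accepting paths from 3 by length: 1 of length 1, 1 of length 2, 1 of length 3. Total 3.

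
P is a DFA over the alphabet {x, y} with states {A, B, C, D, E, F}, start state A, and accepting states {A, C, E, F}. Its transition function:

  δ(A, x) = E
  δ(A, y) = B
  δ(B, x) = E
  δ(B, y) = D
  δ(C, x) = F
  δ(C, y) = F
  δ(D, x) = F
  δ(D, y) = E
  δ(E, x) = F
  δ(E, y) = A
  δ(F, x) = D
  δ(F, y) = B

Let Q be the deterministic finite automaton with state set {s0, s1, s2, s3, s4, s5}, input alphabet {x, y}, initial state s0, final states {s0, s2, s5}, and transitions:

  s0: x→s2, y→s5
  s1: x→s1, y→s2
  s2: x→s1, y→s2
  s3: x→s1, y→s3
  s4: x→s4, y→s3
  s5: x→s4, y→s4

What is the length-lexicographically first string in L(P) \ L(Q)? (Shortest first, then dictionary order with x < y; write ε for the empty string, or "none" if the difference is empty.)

The string xx is accepted by P but not by Q.
No shorter string lies in the difference, and xx is the lexicographically first length-2 string in L(P) \ L(Q).

xx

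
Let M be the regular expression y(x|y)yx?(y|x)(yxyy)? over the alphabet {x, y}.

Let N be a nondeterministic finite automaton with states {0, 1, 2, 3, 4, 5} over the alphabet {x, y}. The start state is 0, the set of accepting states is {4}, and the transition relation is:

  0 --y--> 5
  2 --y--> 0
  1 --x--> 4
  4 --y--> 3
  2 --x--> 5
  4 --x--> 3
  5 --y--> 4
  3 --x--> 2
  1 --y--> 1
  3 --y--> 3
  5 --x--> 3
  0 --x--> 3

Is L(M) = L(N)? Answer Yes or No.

The string yxyx is accepted by M but rejected by N.
So L(M) ≠ L(N).

No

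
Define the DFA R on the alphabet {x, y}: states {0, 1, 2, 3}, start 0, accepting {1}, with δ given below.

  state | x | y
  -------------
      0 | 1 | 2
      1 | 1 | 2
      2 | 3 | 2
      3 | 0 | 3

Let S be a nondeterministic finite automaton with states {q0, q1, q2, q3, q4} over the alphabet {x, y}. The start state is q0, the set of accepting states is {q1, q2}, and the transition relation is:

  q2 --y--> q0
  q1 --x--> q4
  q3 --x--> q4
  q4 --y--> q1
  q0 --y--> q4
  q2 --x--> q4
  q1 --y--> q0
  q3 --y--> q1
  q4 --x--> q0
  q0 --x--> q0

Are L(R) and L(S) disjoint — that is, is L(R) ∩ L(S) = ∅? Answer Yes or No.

Exploring the product automaton R × S from the start pair (0, q0), following both machines on each input symbol, reaches 9 state pairs: (0, q0), (1, q0), (2, q4), (3, q0), (2, q1), (3, q4), (2, q0), (3, q1), (0, q4).
R accepts in {1} and S accepts in {q1, q2}; no reachable pair has both components accepting, so no string drives both machines to acceptance simultaneously and L(R) ∩ L(S) = ∅.
So no string is accepted by both, and the intersection is empty.

Yes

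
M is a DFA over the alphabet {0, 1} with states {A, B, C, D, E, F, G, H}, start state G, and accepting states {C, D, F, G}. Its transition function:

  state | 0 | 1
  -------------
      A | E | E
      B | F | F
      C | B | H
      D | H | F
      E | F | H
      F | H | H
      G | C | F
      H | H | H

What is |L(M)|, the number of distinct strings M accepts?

The useful subgraph on states {B, C, F, G} is acyclic, so L(M) is finite; the longest accepting path visits 4 useful states, giving maximum string length 3.
Counting accepting paths from G by length: 1 of length 0, 2 of length 1, 2 of length 3. Total 5.

5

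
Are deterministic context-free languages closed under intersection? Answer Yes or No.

No

DCFLs are closed under complement (normalise the DPDA to read all of its input, then flip the verdict). If they were also closed under intersection, De Morgan would make them closed under union; but {aⁿbⁿ : n≥0} and {aⁿb²ⁿ : n≥0} are DCFLs (push the a's; pop one per b, respectively one per two b's) whose union no deterministic PDA accepts: a DPDA for it would have a single run on aⁿb²ⁿ, accepting after the prefix aⁿbⁿ and accepting again after n more b's; an ordinary PDA that simulates it on a's and b's and, at any moment when it is accepting, may switch to reading only a fresh letter c while feeding each c to the simulation as a b, would accept aⁱbʲcᵏ (k≥1) exactly when both aⁱbʲ and aⁱbʲ⁺ᵏ are in the language, i.e. its language intersected with the regular set a*b*c⁺ would be exactly {aⁿbⁿcⁿ : n≥1} — impossible, since context-free languages are closed under intersection with regular sets and {aⁿbⁿcⁿ} is not context-free.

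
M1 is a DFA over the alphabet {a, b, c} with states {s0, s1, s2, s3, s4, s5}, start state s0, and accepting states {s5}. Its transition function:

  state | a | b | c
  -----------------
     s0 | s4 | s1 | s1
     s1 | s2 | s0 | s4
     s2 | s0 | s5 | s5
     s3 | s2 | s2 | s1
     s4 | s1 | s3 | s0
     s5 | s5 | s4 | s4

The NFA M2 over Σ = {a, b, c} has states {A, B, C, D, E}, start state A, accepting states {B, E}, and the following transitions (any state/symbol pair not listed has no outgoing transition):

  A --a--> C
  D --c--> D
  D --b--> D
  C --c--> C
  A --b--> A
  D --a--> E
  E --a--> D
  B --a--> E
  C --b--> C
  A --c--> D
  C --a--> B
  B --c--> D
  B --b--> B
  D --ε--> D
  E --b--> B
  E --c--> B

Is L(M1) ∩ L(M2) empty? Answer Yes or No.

No

The string cab is accepted by both M1 and M2.
Hence L(M1) ∩ L(M2) ≠ ∅.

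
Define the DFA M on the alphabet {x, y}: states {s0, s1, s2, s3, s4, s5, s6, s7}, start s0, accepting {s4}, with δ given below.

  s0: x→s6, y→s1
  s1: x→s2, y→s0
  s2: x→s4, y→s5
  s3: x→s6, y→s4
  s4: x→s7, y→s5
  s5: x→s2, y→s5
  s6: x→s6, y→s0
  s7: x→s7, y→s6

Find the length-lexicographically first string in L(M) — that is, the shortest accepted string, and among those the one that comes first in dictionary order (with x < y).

yxx

A breadth-first search from s0 reaches an accepting state first via the path s0 → s1 → s2 → s4 on input yxx.
No string of length < 3 is accepted (BFS exhausts all shorter strings without reaching an accepting state), and yxx is the lexicographically least accepting string of length 3.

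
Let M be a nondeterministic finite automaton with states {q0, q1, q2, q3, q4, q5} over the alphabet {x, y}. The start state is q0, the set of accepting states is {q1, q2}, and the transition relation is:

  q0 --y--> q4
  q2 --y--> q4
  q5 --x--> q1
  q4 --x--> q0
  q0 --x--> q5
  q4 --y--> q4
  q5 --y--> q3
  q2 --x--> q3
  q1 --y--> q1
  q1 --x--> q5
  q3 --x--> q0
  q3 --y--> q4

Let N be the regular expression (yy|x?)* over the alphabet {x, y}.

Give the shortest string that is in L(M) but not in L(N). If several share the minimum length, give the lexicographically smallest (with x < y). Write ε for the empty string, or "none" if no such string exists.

The string xxy is accepted by M but not by N.
No shorter string lies in the difference, and xxy is the lexicographically first length-3 string in L(M) \ L(N).

xxy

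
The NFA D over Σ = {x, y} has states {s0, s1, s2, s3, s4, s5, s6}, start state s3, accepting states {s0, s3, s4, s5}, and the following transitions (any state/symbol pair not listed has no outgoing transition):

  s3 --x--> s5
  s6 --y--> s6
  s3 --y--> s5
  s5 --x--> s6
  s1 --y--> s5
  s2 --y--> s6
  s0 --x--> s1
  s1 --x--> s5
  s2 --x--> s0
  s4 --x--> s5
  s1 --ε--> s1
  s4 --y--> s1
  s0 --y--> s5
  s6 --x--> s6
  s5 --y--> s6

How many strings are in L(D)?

3

The useful subgraph on states {s3, s5} is acyclic, so L(D) is finite; the longest accepting path visits 2 useful states, giving maximum string length 1.
Counting accepting paths from s3 by length: 1 of length 0, 2 of length 1. Total 3.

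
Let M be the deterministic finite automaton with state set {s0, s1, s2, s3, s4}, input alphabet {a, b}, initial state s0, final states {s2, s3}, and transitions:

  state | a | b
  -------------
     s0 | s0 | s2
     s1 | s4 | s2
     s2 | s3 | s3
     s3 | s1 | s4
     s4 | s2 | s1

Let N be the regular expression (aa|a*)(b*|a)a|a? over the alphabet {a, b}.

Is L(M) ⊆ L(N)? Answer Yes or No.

The string b is in L(M) but not in L(N).
So L(M) ⊄ L(N).

No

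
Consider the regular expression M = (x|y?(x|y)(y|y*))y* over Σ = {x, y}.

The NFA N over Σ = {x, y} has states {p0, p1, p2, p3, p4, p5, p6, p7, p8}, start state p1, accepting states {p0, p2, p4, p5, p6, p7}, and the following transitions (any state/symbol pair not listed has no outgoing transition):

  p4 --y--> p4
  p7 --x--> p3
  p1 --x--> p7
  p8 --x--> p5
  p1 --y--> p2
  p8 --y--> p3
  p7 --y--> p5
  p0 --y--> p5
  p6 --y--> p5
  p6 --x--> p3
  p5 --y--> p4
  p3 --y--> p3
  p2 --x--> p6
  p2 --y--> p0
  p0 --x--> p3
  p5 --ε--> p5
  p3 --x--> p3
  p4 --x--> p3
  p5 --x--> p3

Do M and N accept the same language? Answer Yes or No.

Yes

Converting the expression M to a DFA (subset construction, then merging equivalent states) gives the minimal DFA with states {m0, m1, m2, m3}, start state m0, accepting states {m1, m2} and transitions m0: x→m1, y→m2; m1: x→m3, y→m1; m2: x→m1, y→m1; m3: x→m3, y→m3.
Exploring the product automaton M × N from the start pair (m0, p1), following both machines on each input symbol, reaches 8 state pairs: (m0, p1), (m1, p7), (m2, p2), (m3, p3), (m1, p5), (m1, p6), (m1, p0), (m1, p4).
M accepts in {m1, m2} and N accepts in {p0, p2, p4, p5, p6, p7}. In every reachable pair the two components are either both accepting — (m1, p7), (m2, p2), (m1, p5), (m1, p6), (m1, p0), (m1, p4) — or both non-accepting, so no string is accepted by exactly one of the machines: L(M) \ L(N) and L(N) \ L(M) are both empty.
Hence every string is accepted by M iff it is accepted by N, and the two languages coincide.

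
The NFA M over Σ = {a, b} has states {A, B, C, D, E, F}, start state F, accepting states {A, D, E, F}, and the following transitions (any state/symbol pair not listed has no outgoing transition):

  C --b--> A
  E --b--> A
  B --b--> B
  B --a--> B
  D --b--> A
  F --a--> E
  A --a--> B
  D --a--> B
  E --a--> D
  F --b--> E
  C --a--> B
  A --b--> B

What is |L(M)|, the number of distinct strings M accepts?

9

The useful subgraph on states {A, D, E, F} is acyclic, so L(M) is finite; the longest accepting path visits 4 useful states, giving maximum string length 3.
Counting accepting paths from F by length: 1 of length 0, 2 of length 1, 4 of length 2, 2 of length 3. Total 9.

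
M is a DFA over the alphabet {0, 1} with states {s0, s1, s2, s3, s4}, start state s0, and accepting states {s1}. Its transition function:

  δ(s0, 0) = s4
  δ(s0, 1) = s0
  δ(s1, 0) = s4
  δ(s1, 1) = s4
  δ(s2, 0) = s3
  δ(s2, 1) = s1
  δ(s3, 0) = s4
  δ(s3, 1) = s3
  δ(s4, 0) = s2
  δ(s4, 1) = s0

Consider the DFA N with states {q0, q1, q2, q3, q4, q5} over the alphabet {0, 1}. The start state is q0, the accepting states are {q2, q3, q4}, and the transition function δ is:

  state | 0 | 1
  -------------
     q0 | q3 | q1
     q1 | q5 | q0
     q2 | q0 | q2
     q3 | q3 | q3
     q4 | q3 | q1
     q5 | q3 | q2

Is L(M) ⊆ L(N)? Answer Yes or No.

Yes

Exploring the product automaton M × N from the start pair (s0, q0), following both machines on each input symbol, reaches 10 state pairs: (s0, q0), (s4, q3), (s0, q1), (s2, q3), (s0, q3), (s4, q5), (s3, q3), (s1, q3), (s0, q2), (s4, q0).
M accepts in {s1} and N accepts in {q2, q3, q4}. The reachable pairs whose M-component is accepting are (s1, q3); in each of them the N-component is accepting too, so the product for L(M) \ L(N) (M-component accepting, N-component rejecting) has no reachable accepting pair and the difference is empty.
Hence every string in L(M) is also in L(N).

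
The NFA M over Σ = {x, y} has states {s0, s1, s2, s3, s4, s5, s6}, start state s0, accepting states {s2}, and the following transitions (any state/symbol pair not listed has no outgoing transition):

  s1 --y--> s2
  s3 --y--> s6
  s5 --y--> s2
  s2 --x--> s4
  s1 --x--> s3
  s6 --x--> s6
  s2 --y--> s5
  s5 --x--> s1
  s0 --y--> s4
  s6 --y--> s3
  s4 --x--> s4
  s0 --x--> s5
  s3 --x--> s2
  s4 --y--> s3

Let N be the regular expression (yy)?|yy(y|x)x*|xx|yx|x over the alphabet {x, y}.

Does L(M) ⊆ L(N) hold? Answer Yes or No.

The string xy is in L(M) but not in L(N).
So L(M) ⊄ L(N).

No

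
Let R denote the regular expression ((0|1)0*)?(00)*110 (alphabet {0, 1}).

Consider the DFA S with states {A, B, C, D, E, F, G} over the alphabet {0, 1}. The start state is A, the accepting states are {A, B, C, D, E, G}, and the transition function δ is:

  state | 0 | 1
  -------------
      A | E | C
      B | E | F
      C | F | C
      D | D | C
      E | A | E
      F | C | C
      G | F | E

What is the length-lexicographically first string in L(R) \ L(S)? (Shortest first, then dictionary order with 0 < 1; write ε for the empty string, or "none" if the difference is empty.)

The string 110 is accepted by R but not by S.
No shorter string lies in the difference, and 110 is the lexicographically first length-3 string in L(R) \ L(S).

110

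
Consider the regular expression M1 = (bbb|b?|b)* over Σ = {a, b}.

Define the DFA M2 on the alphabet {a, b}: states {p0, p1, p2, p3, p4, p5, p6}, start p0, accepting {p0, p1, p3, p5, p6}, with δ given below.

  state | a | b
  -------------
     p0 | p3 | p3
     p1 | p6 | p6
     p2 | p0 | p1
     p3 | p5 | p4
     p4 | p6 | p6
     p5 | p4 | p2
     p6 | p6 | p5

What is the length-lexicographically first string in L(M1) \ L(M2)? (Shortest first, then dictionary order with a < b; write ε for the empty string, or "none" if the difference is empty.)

The string bb is accepted by M1 but not by M2.
No shorter string lies in the difference, and bb is the lexicographically first length-2 string in L(M1) \ L(M2).

bb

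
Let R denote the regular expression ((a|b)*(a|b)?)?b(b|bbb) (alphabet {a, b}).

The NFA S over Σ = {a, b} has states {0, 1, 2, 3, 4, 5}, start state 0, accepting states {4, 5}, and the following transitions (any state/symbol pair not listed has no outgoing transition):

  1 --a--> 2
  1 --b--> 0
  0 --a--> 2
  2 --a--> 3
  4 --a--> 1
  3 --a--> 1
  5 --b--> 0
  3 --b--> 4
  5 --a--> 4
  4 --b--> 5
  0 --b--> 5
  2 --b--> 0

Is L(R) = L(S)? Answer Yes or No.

No

The string bb is accepted by R but rejected by S.
So L(R) ≠ L(S).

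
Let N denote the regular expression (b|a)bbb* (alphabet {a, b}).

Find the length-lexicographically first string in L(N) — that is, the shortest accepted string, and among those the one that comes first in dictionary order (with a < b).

abb

By inspection of the expression, no string of length less than 3 matches, and abb is the lexicographically first match of length 3.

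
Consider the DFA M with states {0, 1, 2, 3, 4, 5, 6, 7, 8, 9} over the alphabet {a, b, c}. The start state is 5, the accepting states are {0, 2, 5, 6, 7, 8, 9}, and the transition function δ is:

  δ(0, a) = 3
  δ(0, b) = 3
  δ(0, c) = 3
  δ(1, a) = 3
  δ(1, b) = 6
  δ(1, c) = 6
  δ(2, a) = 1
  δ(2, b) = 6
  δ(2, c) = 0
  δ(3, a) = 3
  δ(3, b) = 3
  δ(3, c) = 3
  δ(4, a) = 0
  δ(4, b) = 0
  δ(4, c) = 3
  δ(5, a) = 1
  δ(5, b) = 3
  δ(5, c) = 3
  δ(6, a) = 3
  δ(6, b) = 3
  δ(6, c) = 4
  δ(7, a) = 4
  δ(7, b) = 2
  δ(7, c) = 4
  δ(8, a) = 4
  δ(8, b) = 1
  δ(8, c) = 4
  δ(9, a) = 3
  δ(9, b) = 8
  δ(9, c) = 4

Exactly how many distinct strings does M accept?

The useful subgraph on states {0, 1, 4, 5, 6} is acyclic, so L(M) is finite; the longest accepting path visits 5 useful states, giving maximum string length 4.
Counting accepting paths from 5 by length: 1 of length 0, 2 of length 2, 4 of length 4. Total 7.

7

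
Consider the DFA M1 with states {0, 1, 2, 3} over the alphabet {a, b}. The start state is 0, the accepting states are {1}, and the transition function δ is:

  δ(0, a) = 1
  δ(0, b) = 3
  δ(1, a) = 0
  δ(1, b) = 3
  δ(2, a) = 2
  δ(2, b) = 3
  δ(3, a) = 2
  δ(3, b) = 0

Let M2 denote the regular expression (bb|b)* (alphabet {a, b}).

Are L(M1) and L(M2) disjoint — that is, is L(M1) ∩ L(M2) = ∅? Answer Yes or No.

Yes

Converting the expression M2 to a DFA (subset construction, then merging equivalent states) gives the minimal DFA with states {r0, r1}, start state r0, accepting states {r0} and transitions r0: a→r1, b→r0; r1: a→r1, b→r1.
Exploring the product automaton M1 × M2 from the start pair (0, r0), following both machines on each input symbol, reaches 6 state pairs: (0, r0), (1, r1), (3, r0), (0, r1), (3, r1), (2, r1).
M1 accepts in {1} and M2 accepts in {r0}; no reachable pair has both components accepting, so no string drives both machines to acceptance simultaneously and L(M1) ∩ L(M2) = ∅.
So no string is accepted by both, and the intersection is empty.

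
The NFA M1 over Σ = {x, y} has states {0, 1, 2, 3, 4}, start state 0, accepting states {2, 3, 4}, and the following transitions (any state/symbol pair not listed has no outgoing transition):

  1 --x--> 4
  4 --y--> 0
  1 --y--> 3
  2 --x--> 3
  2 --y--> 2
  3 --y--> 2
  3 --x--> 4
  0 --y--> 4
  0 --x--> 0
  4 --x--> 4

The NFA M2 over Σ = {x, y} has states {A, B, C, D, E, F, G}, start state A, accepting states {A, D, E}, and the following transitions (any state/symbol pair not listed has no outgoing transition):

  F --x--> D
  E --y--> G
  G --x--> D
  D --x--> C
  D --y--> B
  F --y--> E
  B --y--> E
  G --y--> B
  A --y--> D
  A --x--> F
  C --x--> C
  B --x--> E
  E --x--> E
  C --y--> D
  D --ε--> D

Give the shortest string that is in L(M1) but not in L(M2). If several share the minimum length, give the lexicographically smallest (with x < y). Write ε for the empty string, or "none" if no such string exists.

The string yx is accepted by M1 but not by M2.
No shorter string lies in the difference, and yx is the lexicographically first length-2 string in L(M1) \ L(M2).

yx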